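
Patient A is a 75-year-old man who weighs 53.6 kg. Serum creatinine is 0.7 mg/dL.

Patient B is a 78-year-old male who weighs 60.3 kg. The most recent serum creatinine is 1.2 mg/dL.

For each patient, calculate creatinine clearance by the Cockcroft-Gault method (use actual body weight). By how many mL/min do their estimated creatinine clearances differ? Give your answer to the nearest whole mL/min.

26 mL/min

Patient A: CrCl = (140 − 75) × 53.6 / (72 × 0.7) = 3484.0 / 50.40 ≈ 69.1 mL/min
Patient B: CrCl = (140 − 78) × 60.3 / (72 × 1.2) = 3738.6 / 86.40 ≈ 43.3 mL/min
|69.1 − 43.3| = 25.8 mL/min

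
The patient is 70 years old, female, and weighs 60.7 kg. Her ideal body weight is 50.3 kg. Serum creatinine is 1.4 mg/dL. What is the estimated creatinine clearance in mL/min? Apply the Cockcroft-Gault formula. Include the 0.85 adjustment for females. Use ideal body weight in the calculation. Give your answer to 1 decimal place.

CrCl = (140 − 70) × 50.3 / (72 × 1.4) × 0.85 = 3521.0 / 100.80 × 0.85 ≈ 29.7 mL/min

29.7 mL/min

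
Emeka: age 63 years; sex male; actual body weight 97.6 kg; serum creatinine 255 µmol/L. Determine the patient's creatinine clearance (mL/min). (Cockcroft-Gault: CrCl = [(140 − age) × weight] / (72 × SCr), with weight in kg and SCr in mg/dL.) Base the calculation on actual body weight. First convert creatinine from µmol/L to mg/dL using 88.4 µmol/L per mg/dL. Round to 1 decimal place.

36.2 mL/min

SCr = 255 / 88.4 = 2.885 mg/dL
CrCl = (140 − 63) × 97.6 / (72 × 2.885) = 7515.2 / 207.72 ≈ 36.2 mL/min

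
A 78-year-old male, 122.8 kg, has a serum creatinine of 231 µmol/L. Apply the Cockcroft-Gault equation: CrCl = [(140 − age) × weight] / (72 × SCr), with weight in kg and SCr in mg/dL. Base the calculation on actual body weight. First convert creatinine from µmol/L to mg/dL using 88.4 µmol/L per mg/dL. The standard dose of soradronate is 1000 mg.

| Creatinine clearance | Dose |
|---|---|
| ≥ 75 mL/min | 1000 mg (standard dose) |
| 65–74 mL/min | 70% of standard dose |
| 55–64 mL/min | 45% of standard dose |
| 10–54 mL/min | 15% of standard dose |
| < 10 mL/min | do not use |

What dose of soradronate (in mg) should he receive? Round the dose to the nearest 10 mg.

SCr = 231 / 88.4 = 2.613 mg/dL
CrCl = (140 − 78) × 122.8 / (72 × 2.613) = 7613.6 / 188.14 ≈ 40.5 mL/min
CrCl ≈ 40 mL/min → bracket 10–54 mL/min.
15% of 1000 mg = 150 mg

150 mg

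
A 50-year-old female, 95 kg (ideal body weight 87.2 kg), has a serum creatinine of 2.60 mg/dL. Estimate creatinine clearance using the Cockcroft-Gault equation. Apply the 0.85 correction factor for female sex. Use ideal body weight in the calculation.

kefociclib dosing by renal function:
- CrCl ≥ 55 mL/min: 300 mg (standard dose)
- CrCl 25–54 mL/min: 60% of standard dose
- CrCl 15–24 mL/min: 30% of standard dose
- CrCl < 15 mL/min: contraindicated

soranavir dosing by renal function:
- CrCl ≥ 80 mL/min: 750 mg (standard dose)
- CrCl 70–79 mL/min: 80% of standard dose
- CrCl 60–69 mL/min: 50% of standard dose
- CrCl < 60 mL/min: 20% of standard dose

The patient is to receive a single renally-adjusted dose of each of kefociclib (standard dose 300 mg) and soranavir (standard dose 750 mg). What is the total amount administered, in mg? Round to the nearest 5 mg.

330 mg

CrCl = (140 − 50) × 87.2 / (72 × 2.6) × 0.85 = 7848.0 / 187.20 × 0.85 ≈ 35.6 mL/min
CrCl ≈ 36 mL/min.
kefociclib: 25–54 mL/min → 60% of 300 mg = 180 mg.
soranavir: < 60 mL/min → 20% of 750 mg = 150 mg.
Total = 180 + 150 = 330 mg.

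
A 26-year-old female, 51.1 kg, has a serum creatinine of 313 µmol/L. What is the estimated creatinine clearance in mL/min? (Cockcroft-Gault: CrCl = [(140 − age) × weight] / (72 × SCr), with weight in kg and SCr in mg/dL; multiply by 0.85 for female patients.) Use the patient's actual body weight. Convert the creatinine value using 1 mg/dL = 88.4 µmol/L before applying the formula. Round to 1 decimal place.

SCr = 313 / 88.4 = 3.541 mg/dL
CrCl = (140 − 26) × 51.1 / (72 × 3.541) × 0.85 = 5825.4 / 254.95 × 0.85 ≈ 19.4 mL/min

19.4 mL/min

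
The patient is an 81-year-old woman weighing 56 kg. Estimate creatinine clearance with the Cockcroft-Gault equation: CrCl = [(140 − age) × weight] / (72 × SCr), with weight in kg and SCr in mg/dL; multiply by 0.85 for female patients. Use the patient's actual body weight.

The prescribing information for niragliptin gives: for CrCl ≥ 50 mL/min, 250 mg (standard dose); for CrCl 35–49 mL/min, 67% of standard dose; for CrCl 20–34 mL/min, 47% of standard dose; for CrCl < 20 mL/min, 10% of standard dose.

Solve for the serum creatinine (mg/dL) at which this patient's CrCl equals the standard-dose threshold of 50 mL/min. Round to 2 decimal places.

Standard dose requires CrCl ≥ 50 mL/min.
Set (140 − 81) × 56 × 0.85 / (72 × SCr) = 50
SCr = (140 − 81) × 56 × 0.85 / (72 × 50) = 0.780 mg/dL

0.78 mg/dL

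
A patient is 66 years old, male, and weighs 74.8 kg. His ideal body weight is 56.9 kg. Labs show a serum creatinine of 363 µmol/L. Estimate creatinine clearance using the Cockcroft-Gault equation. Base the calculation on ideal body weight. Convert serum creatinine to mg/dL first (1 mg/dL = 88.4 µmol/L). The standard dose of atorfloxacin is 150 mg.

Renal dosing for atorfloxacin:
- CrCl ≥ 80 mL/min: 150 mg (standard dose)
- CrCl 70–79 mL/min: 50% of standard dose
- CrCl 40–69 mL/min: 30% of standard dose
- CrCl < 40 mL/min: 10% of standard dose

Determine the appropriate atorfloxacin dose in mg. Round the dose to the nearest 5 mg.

15 mg

SCr = 363 / 88.4 = 4.106 mg/dL
CrCl = (140 − 66) × 56.9 / (72 × 4.106) = 4210.6 / 295.63 ≈ 14.2 mL/min
CrCl ≈ 14 mL/min → bracket < 40 mL/min.
10% of 150 mg = 15 mg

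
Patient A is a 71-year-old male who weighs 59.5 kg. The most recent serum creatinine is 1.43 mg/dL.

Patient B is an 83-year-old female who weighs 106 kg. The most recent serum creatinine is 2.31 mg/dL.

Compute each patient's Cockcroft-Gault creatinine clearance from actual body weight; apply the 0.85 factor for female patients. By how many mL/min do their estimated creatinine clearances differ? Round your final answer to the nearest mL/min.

Patient A: CrCl = (140 − 71) × 59.5 / (72 × 1.43) = 4105.5 / 102.96 ≈ 39.9 mL/min
Patient B: CrCl = (140 − 83) × 106 / (72 × 2.31) × 0.85 = 6042.0 / 166.32 × 0.85 ≈ 30.9 mL/min
|39.9 − 30.9| = 9.0 mL/min

9 mL/min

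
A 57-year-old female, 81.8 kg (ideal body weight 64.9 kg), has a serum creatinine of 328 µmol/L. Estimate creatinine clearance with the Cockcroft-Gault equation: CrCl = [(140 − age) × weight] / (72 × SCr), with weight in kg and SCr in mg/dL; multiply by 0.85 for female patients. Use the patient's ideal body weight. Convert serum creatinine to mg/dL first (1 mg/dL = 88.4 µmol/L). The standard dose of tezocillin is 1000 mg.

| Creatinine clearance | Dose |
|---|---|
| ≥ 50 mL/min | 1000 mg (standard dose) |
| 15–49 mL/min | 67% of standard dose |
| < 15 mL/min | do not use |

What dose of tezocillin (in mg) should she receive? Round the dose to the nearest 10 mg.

670 mg

SCr = 328 / 88.4 = 3.71 mg/dL
CrCl = (140 − 57) × 64.9 / (72 × 3.71) × 0.85 = 5386.7 / 267.12 × 0.85 ≈ 17.1 mL/min
CrCl ≈ 17 mL/min → bracket 15–49 mL/min.
67% of 1000 mg = 670 mg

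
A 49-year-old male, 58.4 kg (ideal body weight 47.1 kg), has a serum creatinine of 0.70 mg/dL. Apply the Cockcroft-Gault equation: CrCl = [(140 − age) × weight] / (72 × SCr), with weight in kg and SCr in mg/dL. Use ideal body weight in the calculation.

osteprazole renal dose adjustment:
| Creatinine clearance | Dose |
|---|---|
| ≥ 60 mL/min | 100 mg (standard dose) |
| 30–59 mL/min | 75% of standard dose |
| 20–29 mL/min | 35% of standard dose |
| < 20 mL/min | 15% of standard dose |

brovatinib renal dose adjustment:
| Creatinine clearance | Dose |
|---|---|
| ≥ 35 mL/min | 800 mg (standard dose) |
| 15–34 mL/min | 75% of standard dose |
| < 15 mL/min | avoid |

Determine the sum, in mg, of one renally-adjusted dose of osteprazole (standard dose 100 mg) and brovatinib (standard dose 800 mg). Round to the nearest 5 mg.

900 mg

CrCl = (140 − 49) × 47.1 / (72 × 0.7) = 4286.1 / 50.40 ≈ 85.0 mL/min
CrCl ≈ 85 mL/min.
osteprazole: ≥ 60 mL/min → 100% of 100 mg = 100 mg.
brovatinib: ≥ 35 mL/min → 100% of 800 mg = 800 mg.
Total = 100 + 800 = 900 mg.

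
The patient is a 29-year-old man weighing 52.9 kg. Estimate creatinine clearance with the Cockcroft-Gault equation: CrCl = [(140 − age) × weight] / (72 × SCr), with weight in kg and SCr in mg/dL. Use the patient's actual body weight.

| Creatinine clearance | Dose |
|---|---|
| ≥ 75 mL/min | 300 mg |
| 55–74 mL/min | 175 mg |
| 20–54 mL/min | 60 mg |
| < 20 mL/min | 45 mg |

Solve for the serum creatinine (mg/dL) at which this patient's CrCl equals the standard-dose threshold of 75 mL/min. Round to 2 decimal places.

1.09 mg/dL

Standard dose requires CrCl ≥ 75 mL/min.
Set (140 − 29) × 52.9 / (72 × SCr) = 75
SCr = (140 − 29) × 52.9 / (72 × 75) = 1.087 mg/dL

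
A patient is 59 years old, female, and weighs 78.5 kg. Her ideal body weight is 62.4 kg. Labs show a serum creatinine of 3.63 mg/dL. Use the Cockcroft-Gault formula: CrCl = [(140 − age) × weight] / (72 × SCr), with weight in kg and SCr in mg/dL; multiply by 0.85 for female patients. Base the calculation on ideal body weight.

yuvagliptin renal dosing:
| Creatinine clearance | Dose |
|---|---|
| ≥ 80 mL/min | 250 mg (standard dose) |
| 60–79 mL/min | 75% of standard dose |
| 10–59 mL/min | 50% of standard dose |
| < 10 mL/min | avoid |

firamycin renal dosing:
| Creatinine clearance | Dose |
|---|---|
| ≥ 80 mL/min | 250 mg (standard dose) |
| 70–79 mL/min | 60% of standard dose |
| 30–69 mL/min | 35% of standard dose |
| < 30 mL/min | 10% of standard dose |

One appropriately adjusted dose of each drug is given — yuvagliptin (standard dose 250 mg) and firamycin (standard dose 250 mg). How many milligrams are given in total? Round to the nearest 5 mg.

CrCl = (140 − 59) × 62.4 / (72 × 3.63) × 0.85 = 5054.4 / 261.36 × 0.85 ≈ 16.4 mL/min
CrCl ≈ 16 mL/min.
yuvagliptin: 10–59 mL/min → 50% of 250 mg = 125 mg.
firamycin: < 30 mL/min → 10% of 250 mg = 25 mg.
Total = 125 + 25 = 150 mg.

150 mg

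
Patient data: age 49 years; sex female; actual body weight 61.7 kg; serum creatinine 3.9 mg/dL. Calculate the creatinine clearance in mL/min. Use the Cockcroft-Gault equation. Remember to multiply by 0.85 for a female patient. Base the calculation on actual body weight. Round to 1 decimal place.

CrCl = (140 − 49) × 61.7 / (72 × 3.9) × 0.85 = 5614.7 / 280.80 × 0.85 ≈ 17.0 mL/min

17.0 mL/min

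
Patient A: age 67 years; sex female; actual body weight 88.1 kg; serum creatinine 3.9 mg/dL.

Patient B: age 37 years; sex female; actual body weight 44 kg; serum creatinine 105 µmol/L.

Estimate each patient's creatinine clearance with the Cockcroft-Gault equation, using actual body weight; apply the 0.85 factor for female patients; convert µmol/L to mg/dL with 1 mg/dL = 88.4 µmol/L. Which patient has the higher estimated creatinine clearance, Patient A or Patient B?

Patient A: CrCl = (140 − 67) × 88.1 / (72 × 3.9) × 0.85 = 6431.3 / 280.80 × 0.85 ≈ 19.5 mL/min
Patient B: SCr = 105 / 88.4 = 1.188 mg/dL
Patient B: CrCl = (140 − 37) × 44 / (72 × 1.188) × 0.85 = 4532.0 / 85.54 × 0.85 ≈ 45.0 mL/min
19.5 vs 45.0 mL/min → Patient B is higher.

Patient B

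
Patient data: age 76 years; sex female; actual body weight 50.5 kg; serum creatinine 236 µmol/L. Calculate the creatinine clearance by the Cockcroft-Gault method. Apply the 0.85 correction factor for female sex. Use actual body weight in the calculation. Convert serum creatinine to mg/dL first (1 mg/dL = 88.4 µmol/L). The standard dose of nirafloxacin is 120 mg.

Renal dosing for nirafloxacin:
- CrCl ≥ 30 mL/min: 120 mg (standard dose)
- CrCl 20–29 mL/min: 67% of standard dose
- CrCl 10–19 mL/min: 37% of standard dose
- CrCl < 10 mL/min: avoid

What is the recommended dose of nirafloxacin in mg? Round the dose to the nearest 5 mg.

SCr = 236 / 88.4 = 2.67 mg/dL
CrCl = (140 − 76) × 50.5 / (72 × 2.67) × 0.85 = 3232.0 / 192.24 × 0.85 ≈ 14.3 mL/min
CrCl ≈ 14 mL/min → bracket 10–19 mL/min.
37% of 120 mg = 44.4 mg → 45 mg

45 mg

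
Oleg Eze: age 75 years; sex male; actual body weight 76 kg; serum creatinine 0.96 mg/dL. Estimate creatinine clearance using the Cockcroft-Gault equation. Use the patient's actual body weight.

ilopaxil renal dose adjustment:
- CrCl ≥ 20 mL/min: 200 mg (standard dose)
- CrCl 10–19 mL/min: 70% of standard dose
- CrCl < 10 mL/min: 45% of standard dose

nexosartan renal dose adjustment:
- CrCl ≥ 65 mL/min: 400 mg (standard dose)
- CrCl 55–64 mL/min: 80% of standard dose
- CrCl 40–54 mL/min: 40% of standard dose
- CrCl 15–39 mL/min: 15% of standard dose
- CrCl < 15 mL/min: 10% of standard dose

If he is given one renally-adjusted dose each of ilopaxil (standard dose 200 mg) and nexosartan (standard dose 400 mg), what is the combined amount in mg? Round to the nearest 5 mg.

CrCl = (140 − 75) × 76 / (72 × 0.96) = 4940.0 / 69.12 ≈ 71.5 mL/min
CrCl ≈ 71 mL/min.
ilopaxil: ≥ 20 mL/min → 100% of 200 mg = 200 mg.
nexosartan: ≥ 65 mL/min → 100% of 400 mg = 400 mg.
Total = 200 + 400 = 600 mg.

600 mg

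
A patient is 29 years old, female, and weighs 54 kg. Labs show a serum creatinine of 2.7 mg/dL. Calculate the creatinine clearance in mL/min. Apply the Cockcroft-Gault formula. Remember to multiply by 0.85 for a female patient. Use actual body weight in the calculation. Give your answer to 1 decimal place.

CrCl = (140 − 29) × 54 / (72 × 2.7) × 0.85 = 5994.0 / 194.40 × 0.85 ≈ 26.2 mL/min

26.2 mL/min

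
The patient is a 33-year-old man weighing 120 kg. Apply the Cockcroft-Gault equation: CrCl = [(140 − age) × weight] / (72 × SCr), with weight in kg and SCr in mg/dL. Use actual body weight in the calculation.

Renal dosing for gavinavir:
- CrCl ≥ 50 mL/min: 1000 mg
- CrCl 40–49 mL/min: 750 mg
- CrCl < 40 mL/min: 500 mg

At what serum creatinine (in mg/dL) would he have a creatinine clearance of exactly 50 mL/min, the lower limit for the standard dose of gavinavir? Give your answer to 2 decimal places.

3.57 mg/dL

Standard dose requires CrCl ≥ 50 mL/min.
Set (140 − 33) × 120 / (72 × SCr) = 50
SCr = (140 − 33) × 120 / (72 × 50) = 3.567 mg/dL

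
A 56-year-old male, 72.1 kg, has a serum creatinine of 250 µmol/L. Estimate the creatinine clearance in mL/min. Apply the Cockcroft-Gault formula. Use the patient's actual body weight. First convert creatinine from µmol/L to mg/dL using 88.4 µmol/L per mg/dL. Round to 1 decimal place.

29.7 mL/min

SCr = 250 / 88.4 = 2.828 mg/dL
CrCl = (140 − 56) × 72.1 / (72 × 2.828) = 6056.4 / 203.62 ≈ 29.7 mL/min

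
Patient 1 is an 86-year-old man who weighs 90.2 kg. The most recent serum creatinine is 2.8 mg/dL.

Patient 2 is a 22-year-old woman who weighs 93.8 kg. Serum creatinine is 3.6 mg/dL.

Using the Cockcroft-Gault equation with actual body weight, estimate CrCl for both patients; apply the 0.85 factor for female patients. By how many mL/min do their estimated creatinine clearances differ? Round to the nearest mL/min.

12 mL/min

Patient 1: CrCl = (140 − 86) × 90.2 / (72 × 2.8) = 4870.8 / 201.60 ≈ 24.2 mL/min
Patient 2: CrCl = (140 − 22) × 93.8 / (72 × 3.6) × 0.85 = 11068.4 / 259.20 × 0.85 ≈ 36.3 mL/min
|24.2 − 36.3| = 12.1 mL/min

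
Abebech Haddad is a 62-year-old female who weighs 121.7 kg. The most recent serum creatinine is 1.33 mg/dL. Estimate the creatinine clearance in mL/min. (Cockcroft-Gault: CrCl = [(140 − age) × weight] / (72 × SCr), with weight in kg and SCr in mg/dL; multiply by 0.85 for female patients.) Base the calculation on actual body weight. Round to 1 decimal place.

CrCl = (140 − 62) × 121.7 / (72 × 1.33) × 0.85 = 9492.6 / 95.76 × 0.85 ≈ 84.3 mL/min

84.3 mL/min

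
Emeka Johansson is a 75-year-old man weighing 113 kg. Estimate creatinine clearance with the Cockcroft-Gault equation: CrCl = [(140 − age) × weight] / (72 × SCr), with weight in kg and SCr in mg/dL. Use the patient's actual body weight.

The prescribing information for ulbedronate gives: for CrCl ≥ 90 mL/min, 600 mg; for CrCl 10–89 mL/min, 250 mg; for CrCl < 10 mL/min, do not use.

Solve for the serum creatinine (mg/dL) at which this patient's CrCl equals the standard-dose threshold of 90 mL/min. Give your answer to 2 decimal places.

Standard dose requires CrCl ≥ 90 mL/min.
Set (140 − 75) × 113 / (72 × SCr) = 90
SCr = (140 − 75) × 113 / (72 × 90) = 1.133 mg/dL

1.13 mg/dL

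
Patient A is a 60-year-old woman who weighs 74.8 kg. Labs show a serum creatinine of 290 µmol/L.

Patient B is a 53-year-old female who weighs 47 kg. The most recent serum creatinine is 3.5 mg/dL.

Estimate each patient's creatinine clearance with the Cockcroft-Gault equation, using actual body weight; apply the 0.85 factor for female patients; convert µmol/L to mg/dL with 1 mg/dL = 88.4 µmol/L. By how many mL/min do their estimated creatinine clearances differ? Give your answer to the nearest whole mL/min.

Patient A: SCr = 290 / 88.4 = 3.281 mg/dL
Patient A: CrCl = (140 − 60) × 74.8 / (72 × 3.281) × 0.85 = 5984.0 / 236.23 × 0.85 ≈ 21.5 mL/min
Patient B: CrCl = (140 − 53) × 47 / (72 × 3.5) × 0.85 = 4089.0 / 252.00 × 0.85 ≈ 13.8 mL/min
|21.5 − 13.8| = 7.7 mL/min

8 mL/min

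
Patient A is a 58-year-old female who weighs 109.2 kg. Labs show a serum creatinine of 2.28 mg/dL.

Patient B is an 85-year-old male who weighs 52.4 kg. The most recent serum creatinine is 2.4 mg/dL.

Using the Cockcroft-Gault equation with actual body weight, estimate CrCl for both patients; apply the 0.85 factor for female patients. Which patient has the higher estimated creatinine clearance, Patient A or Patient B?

Patient A: CrCl = (140 − 58) × 109.2 / (72 × 2.28) × 0.85 = 8954.4 / 164.16 × 0.85 ≈ 46.4 mL/min
Patient B: CrCl = (140 − 85) × 52.4 / (72 × 2.4) = 2882.0 / 172.80 ≈ 16.7 mL/min
46.4 vs 16.7 mL/min → Patient A is higher.

Patient A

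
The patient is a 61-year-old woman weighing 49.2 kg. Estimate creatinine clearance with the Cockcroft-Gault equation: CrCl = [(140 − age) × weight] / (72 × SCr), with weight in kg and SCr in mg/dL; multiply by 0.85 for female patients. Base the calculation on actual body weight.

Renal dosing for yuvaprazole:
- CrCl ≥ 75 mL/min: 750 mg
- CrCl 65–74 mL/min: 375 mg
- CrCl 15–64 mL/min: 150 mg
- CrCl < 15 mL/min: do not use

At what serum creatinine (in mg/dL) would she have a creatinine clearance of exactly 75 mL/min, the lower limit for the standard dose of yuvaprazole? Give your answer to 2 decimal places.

Standard dose requires CrCl ≥ 75 mL/min.
Set (140 − 61) × 49.2 × 0.85 / (72 × SCr) = 75
SCr = (140 − 61) × 49.2 × 0.85 / (72 × 75) = 0.612 mg/dL

0.61 mg/dL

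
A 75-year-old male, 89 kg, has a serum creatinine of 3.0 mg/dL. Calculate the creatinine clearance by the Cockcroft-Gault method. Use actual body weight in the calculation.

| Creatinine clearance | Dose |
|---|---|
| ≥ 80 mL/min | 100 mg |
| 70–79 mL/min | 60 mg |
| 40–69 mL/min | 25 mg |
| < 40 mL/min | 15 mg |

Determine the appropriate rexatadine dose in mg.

CrCl = (140 − 75) × 89 / (72 × 3) = 5785.0 / 216.00 ≈ 26.8 mL/min
CrCl ≈ 27 mL/min → bracket < 40 mL/min.
Dose for this bracket: 15 mg.

15 mg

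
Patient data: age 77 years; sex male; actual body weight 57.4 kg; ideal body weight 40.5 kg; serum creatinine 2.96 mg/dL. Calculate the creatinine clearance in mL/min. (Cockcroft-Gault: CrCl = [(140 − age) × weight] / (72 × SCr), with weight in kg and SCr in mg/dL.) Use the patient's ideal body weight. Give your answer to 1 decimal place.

CrCl = (140 − 77) × 40.5 / (72 × 2.96) = 2551.5 / 213.12 ≈ 12.0 mL/min

12.0 mL/min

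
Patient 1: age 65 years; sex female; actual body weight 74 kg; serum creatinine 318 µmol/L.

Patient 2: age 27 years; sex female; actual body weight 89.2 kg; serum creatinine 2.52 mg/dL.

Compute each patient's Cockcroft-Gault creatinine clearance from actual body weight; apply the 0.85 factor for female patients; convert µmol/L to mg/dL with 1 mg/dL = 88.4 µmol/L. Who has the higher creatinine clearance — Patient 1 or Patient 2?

Patient 1: SCr = 318 / 88.4 = 3.597 mg/dL
Patient 1: CrCl = (140 − 65) × 74 / (72 × 3.597) × 0.85 = 5550.0 / 258.98 × 0.85 ≈ 18.2 mL/min
Patient 2: CrCl = (140 − 27) × 89.2 / (72 × 2.52) × 0.85 = 10079.6 / 181.44 × 0.85 ≈ 47.2 mL/min
18.2 vs 47.2 mL/min → Patient 2 is higher.

Patient 2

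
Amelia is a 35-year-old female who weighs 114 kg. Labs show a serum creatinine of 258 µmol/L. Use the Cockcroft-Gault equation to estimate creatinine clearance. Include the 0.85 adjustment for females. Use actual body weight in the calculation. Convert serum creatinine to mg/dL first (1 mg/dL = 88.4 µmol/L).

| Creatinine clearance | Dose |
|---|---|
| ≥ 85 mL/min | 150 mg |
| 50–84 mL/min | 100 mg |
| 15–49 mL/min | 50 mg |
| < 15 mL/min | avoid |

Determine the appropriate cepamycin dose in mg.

50 mg

SCr = 258 / 88.4 = 2.919 mg/dL
CrCl = (140 − 35) × 114 / (72 × 2.919) × 0.85 = 11970.0 / 210.17 × 0.85 ≈ 48.4 mL/min
CrCl ≈ 48 mL/min → bracket 15–49 mL/min.
Dose for this bracket: 50 mg.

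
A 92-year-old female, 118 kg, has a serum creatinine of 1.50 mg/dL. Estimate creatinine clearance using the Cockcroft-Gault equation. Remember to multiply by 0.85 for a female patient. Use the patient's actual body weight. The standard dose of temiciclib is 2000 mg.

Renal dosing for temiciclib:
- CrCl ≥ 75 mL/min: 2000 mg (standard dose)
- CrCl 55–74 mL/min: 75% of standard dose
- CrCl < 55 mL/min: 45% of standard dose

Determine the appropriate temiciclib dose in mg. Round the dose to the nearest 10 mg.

CrCl = (140 − 92) × 118 / (72 × 1.5) × 0.85 = 5664.0 / 108.00 × 0.85 ≈ 44.6 mL/min
CrCl ≈ 45 mL/min → bracket < 55 mL/min.
45% of 2000 mg = 900 mg

900 mg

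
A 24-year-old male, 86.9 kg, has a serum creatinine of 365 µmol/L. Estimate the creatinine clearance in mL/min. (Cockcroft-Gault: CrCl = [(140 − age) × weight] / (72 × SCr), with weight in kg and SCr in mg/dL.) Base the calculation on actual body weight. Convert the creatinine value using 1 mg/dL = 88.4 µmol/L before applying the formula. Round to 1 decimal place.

SCr = 365 / 88.4 = 4.129 mg/dL
CrCl = (140 − 24) × 86.9 / (72 × 4.129) = 10080.4 / 297.29 ≈ 33.9 mL/min

33.9 mL/min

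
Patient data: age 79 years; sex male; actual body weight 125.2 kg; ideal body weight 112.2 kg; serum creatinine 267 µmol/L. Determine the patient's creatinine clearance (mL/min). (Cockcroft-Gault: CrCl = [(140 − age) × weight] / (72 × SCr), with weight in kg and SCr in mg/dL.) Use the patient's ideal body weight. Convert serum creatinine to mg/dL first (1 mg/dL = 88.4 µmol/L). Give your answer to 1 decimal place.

31.5 mL/min

SCr = 267 / 88.4 = 3.02 mg/dL
CrCl = (140 − 79) × 112.2 / (72 × 3.02) = 6844.2 / 217.44 ≈ 31.5 mL/min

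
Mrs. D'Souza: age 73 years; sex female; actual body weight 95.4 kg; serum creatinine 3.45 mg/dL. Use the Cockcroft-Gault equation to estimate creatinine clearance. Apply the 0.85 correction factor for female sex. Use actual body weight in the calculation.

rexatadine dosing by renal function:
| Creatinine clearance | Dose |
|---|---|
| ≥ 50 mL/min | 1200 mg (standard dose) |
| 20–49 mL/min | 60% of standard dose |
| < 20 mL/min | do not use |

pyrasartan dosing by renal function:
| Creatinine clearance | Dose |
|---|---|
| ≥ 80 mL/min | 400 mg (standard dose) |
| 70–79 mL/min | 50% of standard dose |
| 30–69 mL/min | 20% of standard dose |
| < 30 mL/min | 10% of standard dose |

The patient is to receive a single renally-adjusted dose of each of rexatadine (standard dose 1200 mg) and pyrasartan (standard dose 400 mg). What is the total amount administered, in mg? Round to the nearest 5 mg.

CrCl = (140 − 73) × 95.4 / (72 × 3.45) × 0.85 = 6391.8 / 248.40 × 0.85 ≈ 21.9 mL/min
CrCl ≈ 22 mL/min.
rexatadine: 20–49 mL/min → 60% of 1200 mg = 720 mg.
pyrasartan: < 30 mL/min → 10% of 400 mg = 40 mg.
Total = 720 + 40 = 760 mg.

760 mg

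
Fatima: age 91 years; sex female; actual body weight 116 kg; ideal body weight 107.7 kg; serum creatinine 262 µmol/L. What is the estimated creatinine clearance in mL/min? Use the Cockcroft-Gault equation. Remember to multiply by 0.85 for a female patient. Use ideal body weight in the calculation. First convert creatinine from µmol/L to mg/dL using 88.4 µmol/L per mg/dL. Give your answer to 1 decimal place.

SCr = 262 / 88.4 = 2.964 mg/dL
CrCl = (140 − 91) × 107.7 / (72 × 2.964) × 0.85 = 5277.3 / 213.41 × 0.85 ≈ 21.0 mL/min

21.0 mL/min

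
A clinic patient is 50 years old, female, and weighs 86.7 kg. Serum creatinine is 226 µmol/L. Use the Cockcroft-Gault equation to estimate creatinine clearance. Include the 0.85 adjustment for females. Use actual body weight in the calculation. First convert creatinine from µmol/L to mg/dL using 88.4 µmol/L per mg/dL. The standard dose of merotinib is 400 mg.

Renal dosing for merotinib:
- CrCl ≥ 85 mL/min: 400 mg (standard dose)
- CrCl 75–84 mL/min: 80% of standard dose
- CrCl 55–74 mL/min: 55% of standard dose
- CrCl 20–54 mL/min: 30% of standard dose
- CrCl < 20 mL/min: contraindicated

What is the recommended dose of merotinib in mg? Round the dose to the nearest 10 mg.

SCr = 226 / 88.4 = 2.557 mg/dL
CrCl = (140 − 50) × 86.7 / (72 × 2.557) × 0.85 = 7803.0 / 184.10 × 0.85 ≈ 36.0 mL/min
CrCl ≈ 36 mL/min → bracket 20–54 mL/min.
30% of 400 mg = 120 mg

120 mg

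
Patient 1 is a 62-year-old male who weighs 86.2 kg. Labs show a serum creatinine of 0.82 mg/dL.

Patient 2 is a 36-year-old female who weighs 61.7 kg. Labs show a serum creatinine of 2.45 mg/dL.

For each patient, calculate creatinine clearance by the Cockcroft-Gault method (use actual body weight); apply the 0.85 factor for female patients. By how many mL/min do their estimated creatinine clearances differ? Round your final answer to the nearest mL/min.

83 mL/min

Patient 1: CrCl = (140 − 62) × 86.2 / (72 × 0.82) = 6723.6 / 59.04 ≈ 113.9 mL/min
Patient 2: CrCl = (140 − 36) × 61.7 / (72 × 2.45) × 0.85 = 6416.8 / 176.40 × 0.85 ≈ 30.9 mL/min
|113.9 − 30.9| = 83.0 mL/min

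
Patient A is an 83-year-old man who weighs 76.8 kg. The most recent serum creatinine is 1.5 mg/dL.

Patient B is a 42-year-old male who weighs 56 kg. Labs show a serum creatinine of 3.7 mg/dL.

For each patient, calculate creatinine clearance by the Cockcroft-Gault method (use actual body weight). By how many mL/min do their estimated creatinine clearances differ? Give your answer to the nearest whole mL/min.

Patient A: CrCl = (140 − 83) × 76.8 / (72 × 1.5) = 4377.6 / 108.00 ≈ 40.5 mL/min
Patient B: CrCl = (140 − 42) × 56 / (72 × 3.7) = 5488.0 / 266.40 ≈ 20.6 mL/min
|40.5 − 20.6| = 19.9 mL/min

20 mL/min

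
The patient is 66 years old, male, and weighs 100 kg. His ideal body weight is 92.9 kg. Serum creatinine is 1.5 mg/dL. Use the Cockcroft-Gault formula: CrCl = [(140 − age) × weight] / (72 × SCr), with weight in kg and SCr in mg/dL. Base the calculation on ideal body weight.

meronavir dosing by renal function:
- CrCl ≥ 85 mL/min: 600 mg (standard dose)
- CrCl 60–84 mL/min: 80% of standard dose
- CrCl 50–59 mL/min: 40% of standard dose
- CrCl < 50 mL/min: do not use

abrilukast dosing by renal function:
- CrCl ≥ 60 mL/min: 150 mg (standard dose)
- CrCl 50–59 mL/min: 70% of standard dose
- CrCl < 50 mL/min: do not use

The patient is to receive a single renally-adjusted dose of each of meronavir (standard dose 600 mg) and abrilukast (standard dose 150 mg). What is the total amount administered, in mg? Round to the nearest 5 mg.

630 mg

CrCl = (140 − 66) × 92.9 / (72 × 1.5) = 6874.6 / 108.00 ≈ 63.7 mL/min
CrCl ≈ 64 mL/min.
meronavir: 60–84 mL/min → 80% of 600 mg = 480 mg.
abrilukast: ≥ 60 mL/min → 100% of 150 mg = 150 mg.
Total = 480 + 150 = 630 mg.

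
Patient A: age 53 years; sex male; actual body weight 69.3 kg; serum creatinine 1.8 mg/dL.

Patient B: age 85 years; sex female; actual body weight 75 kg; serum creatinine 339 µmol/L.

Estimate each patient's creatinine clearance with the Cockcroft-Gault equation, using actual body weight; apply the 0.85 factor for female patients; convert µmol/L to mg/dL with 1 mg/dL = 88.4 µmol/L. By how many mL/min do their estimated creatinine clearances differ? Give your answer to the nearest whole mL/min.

34 mL/min

Patient A: CrCl = (140 − 53) × 69.3 / (72 × 1.8) = 6029.1 / 129.60 ≈ 46.5 mL/min
Patient B: SCr = 339 / 88.4 = 3.835 mg/dL
Patient B: CrCl = (140 − 85) × 75 / (72 × 3.835) × 0.85 = 4125.0 / 276.12 × 0.85 ≈ 12.7 mL/min
|46.5 − 12.7| = 33.8 mL/min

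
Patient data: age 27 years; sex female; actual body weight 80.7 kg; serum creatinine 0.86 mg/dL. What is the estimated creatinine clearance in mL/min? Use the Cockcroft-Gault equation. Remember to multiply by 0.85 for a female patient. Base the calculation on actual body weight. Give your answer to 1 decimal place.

125.2 mL/min

CrCl = (140 − 27) × 80.7 / (72 × 0.86) × 0.85 = 9119.1 / 61.92 × 0.85 ≈ 125.2 mL/min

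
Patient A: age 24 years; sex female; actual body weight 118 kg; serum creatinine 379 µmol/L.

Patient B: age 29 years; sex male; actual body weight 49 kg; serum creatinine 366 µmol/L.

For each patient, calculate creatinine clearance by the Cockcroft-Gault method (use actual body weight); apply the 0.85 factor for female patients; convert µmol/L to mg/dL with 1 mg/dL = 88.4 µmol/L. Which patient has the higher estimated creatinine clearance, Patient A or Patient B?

Patient A: SCr = 379 / 88.4 = 4.287 mg/dL
Patient A: CrCl = (140 − 24) × 118 / (72 × 4.287) × 0.85 = 13688.0 / 308.66 × 0.85 ≈ 37.7 mL/min
Patient B: SCr = 366 / 88.4 = 4.14 mg/dL
Patient B: CrCl = (140 − 29) × 49 / (72 × 4.14) = 5439.0 / 298.08 ≈ 18.2 mL/min
37.7 vs 18.2 mL/min → Patient A is higher.

Patient A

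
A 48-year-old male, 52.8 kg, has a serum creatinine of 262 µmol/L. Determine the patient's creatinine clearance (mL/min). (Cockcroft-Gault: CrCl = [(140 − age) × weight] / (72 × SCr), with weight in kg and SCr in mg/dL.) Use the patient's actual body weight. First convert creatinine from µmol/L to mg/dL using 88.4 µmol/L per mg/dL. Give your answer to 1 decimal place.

22.8 mL/min

SCr = 262 / 88.4 = 2.964 mg/dL
CrCl = (140 − 48) × 52.8 / (72 × 2.964) = 4857.6 / 213.41 ≈ 22.8 mL/min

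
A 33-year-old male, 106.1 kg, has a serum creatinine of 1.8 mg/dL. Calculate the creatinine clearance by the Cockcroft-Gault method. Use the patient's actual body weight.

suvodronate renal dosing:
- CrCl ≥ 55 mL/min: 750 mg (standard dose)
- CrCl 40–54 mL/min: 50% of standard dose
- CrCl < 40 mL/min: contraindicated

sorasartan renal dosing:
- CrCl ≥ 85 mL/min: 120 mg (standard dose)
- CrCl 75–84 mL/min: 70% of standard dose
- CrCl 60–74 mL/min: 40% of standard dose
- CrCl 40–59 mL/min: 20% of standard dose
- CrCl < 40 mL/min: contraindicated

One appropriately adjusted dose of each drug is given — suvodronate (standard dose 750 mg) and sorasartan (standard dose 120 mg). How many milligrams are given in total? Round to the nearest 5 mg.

870 mg

CrCl = (140 − 33) × 106.1 / (72 × 1.8) = 11352.7 / 129.60 ≈ 87.6 mL/min
CrCl ≈ 88 mL/min.
suvodronate: ≥ 55 mL/min → 100% of 750 mg = 750 mg.
sorasartan: ≥ 85 mL/min → 100% of 120 mg = 120 mg.
Total = 750 + 120 = 870 mg.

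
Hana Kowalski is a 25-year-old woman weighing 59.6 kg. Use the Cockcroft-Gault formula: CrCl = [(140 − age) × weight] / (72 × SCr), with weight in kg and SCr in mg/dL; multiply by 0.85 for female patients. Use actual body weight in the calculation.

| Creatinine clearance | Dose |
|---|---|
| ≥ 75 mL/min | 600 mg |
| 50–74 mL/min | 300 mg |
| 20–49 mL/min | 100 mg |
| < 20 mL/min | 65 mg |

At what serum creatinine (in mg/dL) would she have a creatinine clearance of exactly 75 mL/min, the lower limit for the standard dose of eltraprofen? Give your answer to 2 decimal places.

1.08 mg/dL

Standard dose requires CrCl ≥ 75 mL/min.
Set (140 − 25) × 59.6 × 0.85 / (72 × SCr) = 75
SCr = (140 − 25) × 59.6 × 0.85 / (72 × 75) = 1.079 mg/dL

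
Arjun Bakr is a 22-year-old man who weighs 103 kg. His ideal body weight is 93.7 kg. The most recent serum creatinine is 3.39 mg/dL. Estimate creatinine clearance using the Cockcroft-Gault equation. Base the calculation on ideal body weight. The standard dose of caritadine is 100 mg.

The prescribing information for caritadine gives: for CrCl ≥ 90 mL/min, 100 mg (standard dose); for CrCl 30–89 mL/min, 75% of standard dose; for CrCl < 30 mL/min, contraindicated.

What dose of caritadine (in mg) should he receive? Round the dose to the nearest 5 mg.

CrCl = (140 − 22) × 93.7 / (72 × 3.39) = 11056.6 / 244.08 ≈ 45.3 mL/min
CrCl ≈ 45 mL/min → bracket 30–89 mL/min.
75% of 100 mg = 75 mg

75 mg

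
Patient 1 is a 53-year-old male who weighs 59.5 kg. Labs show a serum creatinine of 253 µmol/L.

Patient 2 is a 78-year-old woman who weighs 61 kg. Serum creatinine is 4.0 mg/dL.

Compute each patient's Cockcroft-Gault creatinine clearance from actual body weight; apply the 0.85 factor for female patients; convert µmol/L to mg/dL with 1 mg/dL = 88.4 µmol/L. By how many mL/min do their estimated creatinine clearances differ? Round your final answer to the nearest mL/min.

Patient 1: SCr = 253 / 88.4 = 2.862 mg/dL
Patient 1: CrCl = (140 − 53) × 59.5 / (72 × 2.862) = 5176.5 / 206.06 ≈ 25.1 mL/min
Patient 2: CrCl = (140 − 78) × 61 / (72 × 4) × 0.85 = 3782.0 / 288.00 × 0.85 ≈ 11.2 mL/min
|25.1 − 11.2| = 13.9 mL/min

14 mL/min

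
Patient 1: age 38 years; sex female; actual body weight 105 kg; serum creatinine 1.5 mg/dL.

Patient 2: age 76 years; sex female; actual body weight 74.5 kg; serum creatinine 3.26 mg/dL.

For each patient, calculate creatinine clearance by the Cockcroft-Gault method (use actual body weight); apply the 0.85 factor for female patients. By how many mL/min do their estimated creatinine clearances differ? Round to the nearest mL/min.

67 mL/min

Patient 1: CrCl = (140 − 38) × 105 / (72 × 1.5) × 0.85 = 10710.0 / 108.00 × 0.85 ≈ 84.3 mL/min
Patient 2: CrCl = (140 − 76) × 74.5 / (72 × 3.26) × 0.85 = 4768.0 / 234.72 × 0.85 ≈ 17.3 mL/min
|84.3 − 17.3| = 67.0 mL/min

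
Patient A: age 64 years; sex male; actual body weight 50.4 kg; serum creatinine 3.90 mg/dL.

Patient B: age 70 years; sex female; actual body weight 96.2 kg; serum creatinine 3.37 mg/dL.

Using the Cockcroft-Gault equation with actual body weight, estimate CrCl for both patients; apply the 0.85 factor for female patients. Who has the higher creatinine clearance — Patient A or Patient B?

Patient A: CrCl = (140 − 64) × 50.4 / (72 × 3.9) = 3830.4 / 280.80 ≈ 13.6 mL/min
Patient B: CrCl = (140 − 70) × 96.2 / (72 × 3.37) × 0.85 = 6734.0 / 242.64 × 0.85 ≈ 23.6 mL/min
13.6 vs 23.6 mL/min → Patient B is higher.

Patient B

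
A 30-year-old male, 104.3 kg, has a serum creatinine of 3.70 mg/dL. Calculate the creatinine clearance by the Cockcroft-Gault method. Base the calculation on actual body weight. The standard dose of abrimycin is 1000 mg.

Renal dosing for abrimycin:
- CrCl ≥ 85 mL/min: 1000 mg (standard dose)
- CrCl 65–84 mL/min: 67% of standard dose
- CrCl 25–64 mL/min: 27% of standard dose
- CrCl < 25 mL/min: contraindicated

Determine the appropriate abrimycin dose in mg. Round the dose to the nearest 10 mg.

270 mg

CrCl = (140 − 30) × 104.3 / (72 × 3.7) = 11473.0 / 266.40 ≈ 43.1 mL/min
CrCl ≈ 43 mL/min → bracket 25–64 mL/min.
27% of 1000 mg = 270 mg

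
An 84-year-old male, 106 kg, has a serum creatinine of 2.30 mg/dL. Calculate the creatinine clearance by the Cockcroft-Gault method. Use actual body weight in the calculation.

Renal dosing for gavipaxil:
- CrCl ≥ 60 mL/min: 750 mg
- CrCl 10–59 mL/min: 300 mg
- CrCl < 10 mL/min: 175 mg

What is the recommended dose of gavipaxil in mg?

300 mg

CrCl = (140 − 84) × 106 / (72 × 2.3) = 5936.0 / 165.60 ≈ 35.8 mL/min
CrCl ≈ 36 mL/min → bracket 10–59 mL/min.
Dose for this bracket: 300 mg.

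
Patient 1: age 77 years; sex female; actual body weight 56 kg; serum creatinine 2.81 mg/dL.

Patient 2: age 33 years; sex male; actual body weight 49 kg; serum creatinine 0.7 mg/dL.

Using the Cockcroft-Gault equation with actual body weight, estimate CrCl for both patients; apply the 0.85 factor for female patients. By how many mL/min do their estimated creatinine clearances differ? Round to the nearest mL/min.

89 mL/min

Patient 1: CrCl = (140 − 77) × 56 / (72 × 2.81) × 0.85 = 3528.0 / 202.32 × 0.85 ≈ 14.8 mL/min
Patient 2: CrCl = (140 − 33) × 49 / (72 × 0.7) = 5243.0 / 50.40 ≈ 104.0 mL/min
|14.8 − 104.0| = 89.2 mL/min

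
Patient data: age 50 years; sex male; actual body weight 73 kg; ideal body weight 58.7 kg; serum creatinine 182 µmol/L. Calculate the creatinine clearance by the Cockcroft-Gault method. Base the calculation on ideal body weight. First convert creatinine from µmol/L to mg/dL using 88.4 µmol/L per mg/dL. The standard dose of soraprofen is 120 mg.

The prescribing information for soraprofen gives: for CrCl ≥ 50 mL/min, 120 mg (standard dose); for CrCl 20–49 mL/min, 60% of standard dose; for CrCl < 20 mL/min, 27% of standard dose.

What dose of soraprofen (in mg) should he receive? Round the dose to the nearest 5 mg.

SCr = 182 / 88.4 = 2.059 mg/dL
CrCl = (140 − 50) × 58.7 / (72 × 2.059) = 5283.0 / 148.25 ≈ 35.6 mL/min
CrCl ≈ 36 mL/min → bracket 20–49 mL/min.
60% of 120 mg = 72 mg → 70 mg

70 mg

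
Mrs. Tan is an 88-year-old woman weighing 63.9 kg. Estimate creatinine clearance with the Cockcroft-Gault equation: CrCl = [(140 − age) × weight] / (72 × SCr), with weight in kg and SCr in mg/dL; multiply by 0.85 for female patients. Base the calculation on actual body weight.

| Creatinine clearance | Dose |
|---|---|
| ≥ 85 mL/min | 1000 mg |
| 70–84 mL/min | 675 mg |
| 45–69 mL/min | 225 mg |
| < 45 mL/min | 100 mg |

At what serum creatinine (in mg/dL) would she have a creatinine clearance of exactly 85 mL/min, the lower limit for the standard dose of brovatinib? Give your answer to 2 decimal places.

0.46 mg/dL

Standard dose requires CrCl ≥ 85 mL/min.
Set (140 − 88) × 63.9 × 0.85 / (72 × SCr) = 85
SCr = (140 − 88) × 63.9 × 0.85 / (72 × 85) = 0.461 mg/dL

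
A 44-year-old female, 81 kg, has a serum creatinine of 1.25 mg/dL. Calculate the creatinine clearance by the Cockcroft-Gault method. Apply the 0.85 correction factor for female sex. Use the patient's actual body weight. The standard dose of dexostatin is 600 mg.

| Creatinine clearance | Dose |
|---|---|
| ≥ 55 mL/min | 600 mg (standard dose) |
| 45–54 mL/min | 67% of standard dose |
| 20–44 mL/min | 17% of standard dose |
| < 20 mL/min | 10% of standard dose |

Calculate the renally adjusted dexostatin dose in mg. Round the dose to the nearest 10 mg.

CrCl = (140 − 44) × 81 / (72 × 1.25) × 0.85 = 7776.0 / 90.00 × 0.85 ≈ 73.4 mL/min
CrCl ≈ 73 mL/min → bracket ≥ 55 mL/min.
100% of 600 mg = 600 mg

600 mg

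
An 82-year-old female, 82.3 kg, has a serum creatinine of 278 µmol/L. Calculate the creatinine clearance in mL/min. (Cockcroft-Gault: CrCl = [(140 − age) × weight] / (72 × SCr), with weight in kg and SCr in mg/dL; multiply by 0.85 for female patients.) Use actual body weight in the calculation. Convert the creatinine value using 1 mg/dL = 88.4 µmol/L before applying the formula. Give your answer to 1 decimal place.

SCr = 278 / 88.4 = 3.145 mg/dL
CrCl = (140 − 82) × 82.3 / (72 × 3.145) × 0.85 = 4773.4 / 226.44 × 0.85 ≈ 17.9 mL/min

17.9 mL/min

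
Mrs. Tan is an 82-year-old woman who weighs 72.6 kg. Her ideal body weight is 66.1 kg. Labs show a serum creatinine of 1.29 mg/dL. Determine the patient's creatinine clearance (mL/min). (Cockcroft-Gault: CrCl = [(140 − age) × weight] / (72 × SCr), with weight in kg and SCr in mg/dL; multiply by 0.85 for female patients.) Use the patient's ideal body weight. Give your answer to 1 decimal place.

CrCl = (140 − 82) × 66.1 / (72 × 1.29) × 0.85 = 3833.8 / 92.88 × 0.85 ≈ 35.1 mL/min

35.1 mL/min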